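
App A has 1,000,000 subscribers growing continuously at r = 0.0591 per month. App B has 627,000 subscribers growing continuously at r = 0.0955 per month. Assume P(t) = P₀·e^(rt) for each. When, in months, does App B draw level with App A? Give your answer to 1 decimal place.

1000000·e^(0.0591t) = 627000·e^(0.0955t)
1000000/627000 = e^((0.0955 − 0.0591)t) → ln(1.5949) = 0.0364·t
t = 0.46681 / 0.0364

t ≈ 12.8 months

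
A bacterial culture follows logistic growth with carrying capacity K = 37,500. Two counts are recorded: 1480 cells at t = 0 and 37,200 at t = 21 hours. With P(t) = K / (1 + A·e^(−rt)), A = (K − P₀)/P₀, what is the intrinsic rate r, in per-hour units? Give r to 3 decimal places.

r ≈ 0.382 per hour

A = (37500 − 1480)/1480 = 24.33784
37200 = 37500/(1 + 24.33784·e^(−r·21)) → e^(−21r) = (1.00806 − 1)/24.33784 = 0.000331
r = −ln(0.000331)/21 = 8.01231/21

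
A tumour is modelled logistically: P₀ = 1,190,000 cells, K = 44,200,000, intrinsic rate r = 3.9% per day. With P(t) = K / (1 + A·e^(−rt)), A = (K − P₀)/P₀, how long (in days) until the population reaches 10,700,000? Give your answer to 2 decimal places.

A = (44200000 − 1190000)/1190000 = 36.14286
10700000 = 44200000/(1 + 36.14286·e^(−0.039t)) → 1 + 36.14286·e^(−0.039t) = 4.13084
e^(−0.039t) = 0.086624 → t = ln(11.54414)/0.039 = 2.44618/0.039

t ≈ 62.72 days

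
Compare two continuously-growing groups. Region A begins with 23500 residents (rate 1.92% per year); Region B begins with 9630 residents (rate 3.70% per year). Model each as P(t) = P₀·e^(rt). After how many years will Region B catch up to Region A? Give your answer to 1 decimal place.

t ≈ 50.1 years

23500·e^(0.0192t) = 9630·e^(0.037t)
23500/9630 = e^((0.037 − 0.0192)t) → ln(2.44029) = 0.0178·t
t = 0.89212 / 0.0178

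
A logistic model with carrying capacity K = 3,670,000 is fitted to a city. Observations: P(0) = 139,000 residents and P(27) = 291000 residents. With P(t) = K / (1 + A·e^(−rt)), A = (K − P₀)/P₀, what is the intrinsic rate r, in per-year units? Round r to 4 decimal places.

r ≈ 0.0290 per year

A = (3670000 − 139000)/139000 = 25.40288
291000 = 3670000/(1 + 25.40288·e^(−r·27)) → e^(−27r) = (12.61168 − 1)/25.40288 = 0.457101
r = −ln(0.457101)/27 = 0.78285/27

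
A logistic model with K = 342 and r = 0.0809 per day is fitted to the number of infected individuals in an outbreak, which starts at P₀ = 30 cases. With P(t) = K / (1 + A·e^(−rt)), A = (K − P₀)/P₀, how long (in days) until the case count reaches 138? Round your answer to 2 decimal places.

A = (342 − 30)/30 = 10.4
138 = 342/(1 + 10.4·e^(−0.0809t)) → 1 + 10.4·e^(−0.0809t) = 2.47826
e^(−0.0809t) = 0.14214 → t = ln(7.03529)/0.0809 = 1.95094/0.0809

t ≈ 24.12 days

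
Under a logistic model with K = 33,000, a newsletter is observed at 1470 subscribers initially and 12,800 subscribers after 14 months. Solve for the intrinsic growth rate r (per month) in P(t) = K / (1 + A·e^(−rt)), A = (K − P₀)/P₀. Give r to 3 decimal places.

r ≈ 0.186 per month

A = (33000 − 1470)/1470 = 21.44898
12800 = 33000/(1 + 21.44898·e^(−r·14)) → e^(−14r) = (2.57812 − 1)/21.44898 = 0.073576
r = −ln(0.073576)/14 = 2.60944/14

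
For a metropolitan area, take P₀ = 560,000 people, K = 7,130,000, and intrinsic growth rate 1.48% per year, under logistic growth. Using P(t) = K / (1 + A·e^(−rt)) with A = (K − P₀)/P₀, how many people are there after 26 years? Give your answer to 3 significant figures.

≈ 794,000 people

A = (7130000 − 560000)/560000 = 11.73214
P(26) = 7130000 / (1 + 11.73214·e^(−0.0148·26)) = 7130000 / (1 + 11.73214·0.680587)
= 7130000 / 8.98474 ≈ 793567.68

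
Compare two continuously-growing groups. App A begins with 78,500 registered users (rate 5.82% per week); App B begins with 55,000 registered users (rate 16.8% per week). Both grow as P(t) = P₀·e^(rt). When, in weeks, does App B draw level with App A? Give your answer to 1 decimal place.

78500·e^(0.0582t) = 55000·e^(0.168t)
78500/55000 = e^((0.168 − 0.0582)t) → ln(1.42727) = 0.1098·t
t = 0.35577 / 0.1098

t ≈ 3.2 weeks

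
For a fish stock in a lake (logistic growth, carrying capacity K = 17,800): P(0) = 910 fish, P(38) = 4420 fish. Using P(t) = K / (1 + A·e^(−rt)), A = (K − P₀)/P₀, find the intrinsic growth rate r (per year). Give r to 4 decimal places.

r ≈ 0.0477 per year

A = (17800 − 910)/910 = 18.56044
4420 = 17800/(1 + 18.56044·e^(−r·38)) → e^(−38r) = (4.02715 − 1)/18.56044 = 0.163097
r = −ln(0.163097)/38 = 1.81341/38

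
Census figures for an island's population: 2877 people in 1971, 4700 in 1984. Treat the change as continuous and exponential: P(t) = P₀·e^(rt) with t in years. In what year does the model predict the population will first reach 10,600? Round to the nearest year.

r = ln(4700/2877) / 13 = 0.49081/13 ≈ 0.037755 per year
t = ln(10600/2877) / r = 1.30411/0.037755 ≈ 34.54 years after 1971

year 2006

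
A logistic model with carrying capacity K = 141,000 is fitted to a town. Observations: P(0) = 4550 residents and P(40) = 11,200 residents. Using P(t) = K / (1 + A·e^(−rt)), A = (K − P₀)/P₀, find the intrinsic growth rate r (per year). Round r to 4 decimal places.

A = (141000 − 4550)/4550 = 29.98901
11200 = 141000/(1 + 29.98901·e^(−r·40)) → e^(−40r) = (12.58929 − 1)/29.98901 = 0.386451
r = −ln(0.386451)/40 = 0.95075/40

r ≈ 0.0238 per year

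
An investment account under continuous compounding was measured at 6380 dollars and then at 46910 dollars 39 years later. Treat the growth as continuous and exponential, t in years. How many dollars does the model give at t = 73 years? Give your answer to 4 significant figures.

≈ 267,100 dollars

r = ln(46910/6380) / 39 ≈ 0.051155 per year
P(73) = 6380 · e^(0.051155·73) = 6380 · 41.86073 ≈ 267071.49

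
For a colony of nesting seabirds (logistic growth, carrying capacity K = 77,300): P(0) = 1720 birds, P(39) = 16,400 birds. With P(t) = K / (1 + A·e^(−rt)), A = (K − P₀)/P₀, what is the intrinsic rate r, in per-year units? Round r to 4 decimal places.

A = (77300 − 1720)/1720 = 43.94186
16400 = 77300/(1 + 43.94186·e^(−r·39)) → e^(−39r) = (4.71341 − 1)/43.94186 = 0.084507
r = −ln(0.084507)/39 = 2.47092/39

r ≈ 0.0634 per year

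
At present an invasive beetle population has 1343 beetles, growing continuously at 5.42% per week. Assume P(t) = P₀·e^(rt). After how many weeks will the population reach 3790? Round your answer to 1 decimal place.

t ≈ 19.1 weeks

3790 = 1343 · e^(0.0542·t)
t = ln(3790/1343) / 0.0542 = ln(2.82204) / 0.0542 = 1.03746 / 0.0542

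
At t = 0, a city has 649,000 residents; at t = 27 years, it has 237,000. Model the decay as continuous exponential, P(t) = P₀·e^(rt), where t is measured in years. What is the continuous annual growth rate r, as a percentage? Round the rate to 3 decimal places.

237000 = 649000 · e^(r·27)
e^(27r) = 237000/649000 = 0.36518
r = ln(0.36518) / 27 = -1.00737 / 27

r ≈ -3.731% per year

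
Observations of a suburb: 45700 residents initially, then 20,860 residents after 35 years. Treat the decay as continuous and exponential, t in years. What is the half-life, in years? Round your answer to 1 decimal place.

r = ln(20860/45700) / 35 = ln(0.45646) / 35 ≈ -0.022408 per year
half-life = ln 2 / |r| = 0.69315 / 0.022408

half-life ≈ 30.9 years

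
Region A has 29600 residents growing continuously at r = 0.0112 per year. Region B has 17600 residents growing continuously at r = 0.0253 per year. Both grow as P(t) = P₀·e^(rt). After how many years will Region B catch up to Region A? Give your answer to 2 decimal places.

29600·e^(0.0112t) = 17600·e^(0.0253t)
29600/17600 = e^((0.0253 − 0.0112)t) → ln(1.68182) = 0.0141·t
t = 0.51988 / 0.0141

t ≈ 36.87 years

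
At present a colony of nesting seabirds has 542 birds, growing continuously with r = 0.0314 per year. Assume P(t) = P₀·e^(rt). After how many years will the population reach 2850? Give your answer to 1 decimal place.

2850 = 542 · e^(0.0314·t)
t = ln(2850/542) / 0.0314 = ln(5.2583) / 0.0314 = 1.65981 / 0.0314

t ≈ 52.9 years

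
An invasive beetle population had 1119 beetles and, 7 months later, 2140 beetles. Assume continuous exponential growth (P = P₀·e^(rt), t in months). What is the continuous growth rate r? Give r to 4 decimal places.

r ≈ 0.0926 per month

2140 = 1119 · e^(r·7)
e^(7r) = 2140/1119 = 1.91242
r = ln(1.91242) / 7 = 0.64837 / 7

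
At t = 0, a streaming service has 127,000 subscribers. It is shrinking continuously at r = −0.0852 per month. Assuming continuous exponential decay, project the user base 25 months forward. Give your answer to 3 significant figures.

P(25) = 127000 · e^(-0.0852·25) = 127000 · e^(-2.13)
= 127000 · 0.11884 ≈ 15092.34

≈ 15,100 subscribers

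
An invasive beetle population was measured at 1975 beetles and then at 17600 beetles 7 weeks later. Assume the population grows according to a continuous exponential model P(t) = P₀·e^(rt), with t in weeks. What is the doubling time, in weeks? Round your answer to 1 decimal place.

r = ln(17600/1975) / 7 = ln(8.91139) / 7 ≈ 0.312476 per week
doubling time = ln 2 / |r| = 0.69315 / 0.312476

doubling time ≈ 2.2 weeks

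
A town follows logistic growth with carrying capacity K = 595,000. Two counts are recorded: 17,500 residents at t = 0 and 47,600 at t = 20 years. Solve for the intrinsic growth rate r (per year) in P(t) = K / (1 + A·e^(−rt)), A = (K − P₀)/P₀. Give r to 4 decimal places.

r ≈ 0.0527 per year

A = (595000 − 17500)/17500 = 33
47600 = 595000/(1 + 33·e^(−r·20)) → e^(−20r) = (12.5 − 1)/33 = 0.348485
r = −ln(0.348485)/20 = 1.05416/20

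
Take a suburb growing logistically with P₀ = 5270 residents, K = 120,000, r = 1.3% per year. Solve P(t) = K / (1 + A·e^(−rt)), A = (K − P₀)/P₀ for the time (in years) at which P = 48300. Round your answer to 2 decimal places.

t ≈ 206.58 years

A = (120000 − 5270)/5270 = 21.7704
48300 = 120000/(1 + 21.7704·e^(−0.013t)) → 1 + 21.7704·e^(−0.013t) = 2.48447
e^(−0.013t) = 0.068188 → t = ln(14.66541)/0.013 = 2.68549/0.013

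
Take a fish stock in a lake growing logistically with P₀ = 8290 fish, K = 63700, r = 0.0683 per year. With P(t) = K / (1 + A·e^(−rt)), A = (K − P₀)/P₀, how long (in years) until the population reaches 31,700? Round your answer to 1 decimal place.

A = (63700 − 8290)/8290 = 6.68396
31700 = 63700/(1 + 6.68396·e^(−0.0683t)) → 1 + 6.68396·e^(−0.0683t) = 2.00946
e^(−0.0683t) = 0.151028 → t = ln(6.62129)/0.0683 = 1.89029/0.0683

t ≈ 27.7 years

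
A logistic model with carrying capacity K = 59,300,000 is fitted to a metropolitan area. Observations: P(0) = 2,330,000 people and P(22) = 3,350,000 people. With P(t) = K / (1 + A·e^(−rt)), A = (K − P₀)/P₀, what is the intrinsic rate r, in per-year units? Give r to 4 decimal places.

A = (59300000 − 2330000)/2330000 = 24.45064
3350000 = 59300000/(1 + 24.45064·e^(−r·22)) → e^(−22r) = (17.70149 − 1)/24.45064 = 0.68307
r = −ln(0.68307)/22 = 0.38116/22

r ≈ 0.0173 per year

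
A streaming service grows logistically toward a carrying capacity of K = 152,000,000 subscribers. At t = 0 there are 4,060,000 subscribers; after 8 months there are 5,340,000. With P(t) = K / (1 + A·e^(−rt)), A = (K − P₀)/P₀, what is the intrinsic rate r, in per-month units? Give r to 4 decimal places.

r ≈ 0.0353 per month

A = (152000000 − 4060000)/4060000 = 36.43842
5340000 = 152000000/(1 + 36.43842·e^(−r·8)) → e^(−8r) = (28.46442 − 1)/36.43842 = 0.753721
r = −ln(0.753721)/8 = 0.28273/8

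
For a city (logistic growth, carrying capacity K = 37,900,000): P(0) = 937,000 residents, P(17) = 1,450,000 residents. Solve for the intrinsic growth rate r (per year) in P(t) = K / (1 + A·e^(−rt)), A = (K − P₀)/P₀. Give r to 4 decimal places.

A = (37900000 − 937000)/937000 = 39.44824
1450000 = 37900000/(1 + 39.44824·e^(−r·17)) → e^(−17r) = (26.13793 − 1)/39.44824 = 0.637238
r = −ln(0.637238)/17 = 0.45061/17

r ≈ 0.0265 per year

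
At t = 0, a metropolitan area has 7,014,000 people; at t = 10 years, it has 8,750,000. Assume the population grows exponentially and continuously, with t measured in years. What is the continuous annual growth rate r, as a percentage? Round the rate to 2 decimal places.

8750000 = 7014000 · e^(r·10)
e^(10r) = 8750000/7014000 = 1.2475
r = ln(1.2475) / 10 = 0.22115 / 10

r ≈ 2.21% per year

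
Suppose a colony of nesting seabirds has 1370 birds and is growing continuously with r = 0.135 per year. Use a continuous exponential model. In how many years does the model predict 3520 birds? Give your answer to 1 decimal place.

3520 = 1370 · e^(0.135·t)
t = ln(3520/1370) / 0.135 = ln(2.56934) / 0.135 = 0.94365 / 0.135

t ≈ 7.0 years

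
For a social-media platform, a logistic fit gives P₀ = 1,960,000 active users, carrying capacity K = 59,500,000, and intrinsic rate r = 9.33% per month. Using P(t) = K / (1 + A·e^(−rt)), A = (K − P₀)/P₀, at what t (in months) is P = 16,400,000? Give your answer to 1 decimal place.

A = (59500000 − 1960000)/1960000 = 29.35714
16400000 = 59500000/(1 + 29.35714·e^(−0.0933t)) → 1 + 29.35714·e^(−0.0933t) = 3.62805
e^(−0.0933t) = 0.08952 → t = ln(11.1707)/0.0933 = 2.41329/0.0933

t ≈ 25.9 months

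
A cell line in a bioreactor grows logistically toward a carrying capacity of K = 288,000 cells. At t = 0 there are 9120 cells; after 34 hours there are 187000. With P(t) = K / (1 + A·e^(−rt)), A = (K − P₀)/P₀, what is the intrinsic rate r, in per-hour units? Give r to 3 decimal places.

A = (288000 − 9120)/9120 = 30.57895
187000 = 288000/(1 + 30.57895·e^(−r·34)) → e^(−34r) = (1.54011 − 1)/30.57895 = 0.017663
r = −ln(0.017663)/34 = 4.0363/34

r ≈ 0.119 per hour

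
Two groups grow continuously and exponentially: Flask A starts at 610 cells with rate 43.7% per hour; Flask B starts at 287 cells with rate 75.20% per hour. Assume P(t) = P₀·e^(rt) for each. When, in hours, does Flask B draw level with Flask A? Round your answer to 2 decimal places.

t ≈ 2.39 hours

610·e^(0.437t) = 287·e^(0.752t)
610/287 = e^((0.752 − 0.437)t) → ln(2.12544) = 0.315·t
t = 0.75398 / 0.315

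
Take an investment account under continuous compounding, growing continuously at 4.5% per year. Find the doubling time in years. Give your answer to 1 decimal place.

doubling time ≈ 15.4 years

doubling time = ln(2) / |r| = 0.69315 / 0.045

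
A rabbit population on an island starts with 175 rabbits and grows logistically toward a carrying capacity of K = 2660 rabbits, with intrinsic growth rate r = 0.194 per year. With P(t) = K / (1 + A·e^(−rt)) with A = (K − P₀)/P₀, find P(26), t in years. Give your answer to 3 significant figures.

A = (2660 − 175)/175 = 14.2
P(26) = 2660 / (1 + 14.2·e^(−0.194·26)) = 2660 / (1 + 14.2·0.006448)
= 2660 / 1.09156 ≈ 2436.88

≈ 2,440 rabbits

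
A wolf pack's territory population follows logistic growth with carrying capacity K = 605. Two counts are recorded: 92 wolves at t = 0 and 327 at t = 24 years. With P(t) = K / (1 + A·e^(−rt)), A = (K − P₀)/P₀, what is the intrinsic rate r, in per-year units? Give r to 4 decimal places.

A = (605 − 92)/92 = 5.57609
327 = 605/(1 + 5.57609·e^(−r·24)) → e^(−24r) = (1.85015 − 1)/5.57609 = 0.152464
r = −ln(0.152464)/24 = 1.88083/24

r ≈ 0.0784 per year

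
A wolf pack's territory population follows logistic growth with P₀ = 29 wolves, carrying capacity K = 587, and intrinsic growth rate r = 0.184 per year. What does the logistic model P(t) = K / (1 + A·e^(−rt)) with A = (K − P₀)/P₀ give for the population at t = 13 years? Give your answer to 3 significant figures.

A = (587 − 29)/29 = 19.24138
P(13) = 587 / (1 + 19.24138·e^(−0.184·13)) = 587 / (1 + 19.24138·0.091447)
= 587 / 2.75956 ≈ 212.72

≈ 213 wolves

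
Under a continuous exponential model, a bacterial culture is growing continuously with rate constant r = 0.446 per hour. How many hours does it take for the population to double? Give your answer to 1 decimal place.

doubling time = ln(2) / |r| = 0.69315 / 0.446

doubling time ≈ 1.6 hours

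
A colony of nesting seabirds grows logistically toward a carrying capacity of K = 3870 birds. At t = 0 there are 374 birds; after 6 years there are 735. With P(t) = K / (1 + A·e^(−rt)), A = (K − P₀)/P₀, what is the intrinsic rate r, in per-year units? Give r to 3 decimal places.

r ≈ 0.131 per year

A = (3870 − 374)/374 = 9.34759
735 = 3870/(1 + 9.34759·e^(−r·6)) → e^(−6r) = (5.26531 − 1)/9.34759 = 0.4563
r = −ln(0.4563)/6 = 0.7846/6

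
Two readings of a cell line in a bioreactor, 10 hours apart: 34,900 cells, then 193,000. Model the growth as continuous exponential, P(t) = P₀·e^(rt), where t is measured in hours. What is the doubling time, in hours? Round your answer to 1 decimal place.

doubling time ≈ 4.1 hours

r = ln(193000/34900) / 10 = ln(5.53009) / 10 ≈ 0.17102 per hour
doubling time = ln 2 / |r| = 0.69315 / 0.17102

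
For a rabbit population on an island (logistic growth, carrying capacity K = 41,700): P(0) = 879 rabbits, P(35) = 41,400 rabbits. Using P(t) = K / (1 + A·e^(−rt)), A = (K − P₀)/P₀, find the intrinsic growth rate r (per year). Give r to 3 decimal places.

A = (41700 − 879)/879 = 46.44027
41400 = 41700/(1 + 46.44027·e^(−r·35)) → e^(−35r) = (1.00725 − 1)/46.44027 = 0.000156
r = −ln(0.000156)/35 = 8.76542/35

r ≈ 0.250 per year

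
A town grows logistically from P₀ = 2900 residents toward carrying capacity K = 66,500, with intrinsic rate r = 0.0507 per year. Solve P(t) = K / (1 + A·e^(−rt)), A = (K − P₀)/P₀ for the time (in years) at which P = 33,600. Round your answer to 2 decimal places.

t ≈ 61.32 years

A = (66500 − 2900)/2900 = 21.93103
33600 = 66500/(1 + 21.93103·e^(−0.0507t)) → 1 + 21.93103·e^(−0.0507t) = 1.97917
e^(−0.0507t) = 0.044648 → t = ln(22.39765)/0.0507 = 3.10896/0.0507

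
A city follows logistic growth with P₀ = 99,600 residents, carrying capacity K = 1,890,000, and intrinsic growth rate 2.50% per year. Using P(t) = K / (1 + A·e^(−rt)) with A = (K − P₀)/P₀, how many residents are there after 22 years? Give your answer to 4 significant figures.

A = (1890000 − 99600)/99600 = 17.9759
P(22) = 1890000 / (1 + 17.9759·e^(−0.025·22)) = 1890000 / (1 + 17.9759·0.57695)
= 1890000 / 11.37119 ≈ 166209.46

≈ 166,200 residents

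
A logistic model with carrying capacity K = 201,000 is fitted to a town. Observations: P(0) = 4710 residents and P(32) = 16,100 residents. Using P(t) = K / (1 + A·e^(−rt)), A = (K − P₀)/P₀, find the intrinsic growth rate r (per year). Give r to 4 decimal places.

A = (201000 − 4710)/4710 = 41.67516
16100 = 201000/(1 + 41.67516·e^(−r·32)) → e^(−32r) = (12.48447 − 1)/41.67516 = 0.275571
r = −ln(0.275571)/32 = 1.28891/32

r ≈ 0.0403 per year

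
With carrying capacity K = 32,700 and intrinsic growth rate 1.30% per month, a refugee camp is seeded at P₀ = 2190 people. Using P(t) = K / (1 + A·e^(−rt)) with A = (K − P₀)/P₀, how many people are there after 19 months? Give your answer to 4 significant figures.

≈ 2,752 people

A = (32700 − 2190)/2190 = 13.93151
P(19) = 32700 / (1 + 13.93151·e^(−0.013·19)) = 32700 / (1 + 13.93151·0.781141)
= 32700 / 11.88247 ≈ 2751.95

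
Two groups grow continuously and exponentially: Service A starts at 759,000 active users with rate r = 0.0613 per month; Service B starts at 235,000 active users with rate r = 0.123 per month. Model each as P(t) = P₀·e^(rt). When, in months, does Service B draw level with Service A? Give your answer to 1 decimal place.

759000·e^(0.0613t) = 235000·e^(0.123t)
759000/235000 = e^((0.123 − 0.0613)t) → ln(3.22979) = 0.0617·t
t = 1.17242 / 0.0617

t ≈ 19.0 months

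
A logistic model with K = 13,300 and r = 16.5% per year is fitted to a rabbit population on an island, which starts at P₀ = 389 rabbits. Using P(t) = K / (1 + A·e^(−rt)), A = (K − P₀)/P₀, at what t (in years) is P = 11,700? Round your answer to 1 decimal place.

t ≈ 33.3 years

A = (13300 − 389)/389 = 33.19023
11700 = 13300/(1 + 33.19023·e^(−0.165t)) → 1 + 33.19023·e^(−0.165t) = 1.13675
e^(−0.165t) = 0.00412 → t = ln(242.70357)/0.165 = 5.49184/0.165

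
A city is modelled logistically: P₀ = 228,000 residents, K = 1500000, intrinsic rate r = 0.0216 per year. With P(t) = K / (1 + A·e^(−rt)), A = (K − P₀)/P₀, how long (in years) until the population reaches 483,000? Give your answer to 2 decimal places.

t ≈ 45.11 years

A = (1500000 − 228000)/228000 = 5.57895
483000 = 1500000/(1 + 5.57895·e^(−0.0216t)) → 1 + 5.57895·e^(−0.0216t) = 3.10559
e^(−0.0216t) = 0.377417 → t = ln(2.64959)/0.0216 = 0.9744/0.0216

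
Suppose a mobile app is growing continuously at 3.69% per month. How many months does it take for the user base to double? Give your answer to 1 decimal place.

doubling time = ln(2) / |r| = 0.69315 / 0.0369

doubling time ≈ 18.8 months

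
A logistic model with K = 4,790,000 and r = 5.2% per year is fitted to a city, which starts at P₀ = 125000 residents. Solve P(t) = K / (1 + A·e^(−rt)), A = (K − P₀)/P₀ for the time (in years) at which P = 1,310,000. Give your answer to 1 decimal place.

t ≈ 50.8 years

A = (4790000 − 125000)/125000 = 37.32
1310000 = 4790000/(1 + 37.32·e^(−0.052t)) → 1 + 37.32·e^(−0.052t) = 3.65649
e^(−0.052t) = 0.071181 → t = ln(14.04862)/0.052 = 2.64252/0.052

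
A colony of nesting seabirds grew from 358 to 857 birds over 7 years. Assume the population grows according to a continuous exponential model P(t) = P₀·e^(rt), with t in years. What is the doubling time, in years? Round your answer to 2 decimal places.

r = ln(857/358) / 7 = ln(2.39385) / 7 ≈ 0.124701 per year
doubling time = ln 2 / |r| = 0.69315 / 0.124701

doubling time ≈ 5.56 years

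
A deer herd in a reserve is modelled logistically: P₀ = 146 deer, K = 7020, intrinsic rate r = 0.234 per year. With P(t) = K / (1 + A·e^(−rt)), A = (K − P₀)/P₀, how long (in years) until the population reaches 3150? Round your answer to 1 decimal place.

A = (7020 − 146)/146 = 47.08219
3150 = 7020/(1 + 47.08219·e^(−0.234t)) → 1 + 47.08219·e^(−0.234t) = 2.22857
e^(−0.234t) = 0.026094 → t = ln(38.32271)/0.234 = 3.64604/0.234

t ≈ 15.6 years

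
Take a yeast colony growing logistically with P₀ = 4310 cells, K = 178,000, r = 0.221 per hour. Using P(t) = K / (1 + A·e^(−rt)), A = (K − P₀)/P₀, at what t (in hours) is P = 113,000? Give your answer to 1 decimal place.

A = (178000 − 4310)/4310 = 40.2993
113000 = 178000/(1 + 40.2993·e^(−0.221t)) → 1 + 40.2993·e^(−0.221t) = 1.57522
e^(−0.221t) = 0.014274 → t = ln(70.05879)/0.221 = 4.24933/0.221

t ≈ 19.2 hours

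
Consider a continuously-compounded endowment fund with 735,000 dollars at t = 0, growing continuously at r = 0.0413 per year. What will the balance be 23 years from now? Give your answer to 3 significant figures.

≈ 1,900,000 dollars

P(23) = 735000 · e^(0.0413·23) = 735000 · e^(0.9499)
= 735000 · 2.58545 ≈ 1900306.56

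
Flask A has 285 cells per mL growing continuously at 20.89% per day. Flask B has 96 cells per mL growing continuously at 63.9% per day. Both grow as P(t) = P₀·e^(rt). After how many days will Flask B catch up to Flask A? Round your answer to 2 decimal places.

285·e^(0.2089t) = 96·e^(0.639t)
285/96 = e^((0.639 − 0.2089)t) → ln(2.96875) = 0.4301·t
t = 1.08814 / 0.4301

t ≈ 2.53 days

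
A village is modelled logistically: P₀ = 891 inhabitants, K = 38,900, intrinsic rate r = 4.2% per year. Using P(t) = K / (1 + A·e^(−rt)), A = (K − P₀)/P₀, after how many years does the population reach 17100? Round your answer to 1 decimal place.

A = (38900 − 891)/891 = 42.65881
17100 = 38900/(1 + 42.65881·e^(−0.042t)) → 1 + 42.65881·e^(−0.042t) = 2.27485
e^(−0.042t) = 0.029885 → t = ln(33.46173)/0.042 = 3.5104/0.042

t ≈ 83.6 years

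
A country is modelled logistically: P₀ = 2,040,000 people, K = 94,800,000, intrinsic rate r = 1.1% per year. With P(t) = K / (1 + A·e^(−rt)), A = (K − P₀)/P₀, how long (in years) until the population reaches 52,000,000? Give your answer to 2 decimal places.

A = (94800000 − 2040000)/2040000 = 45.47059
52000000 = 94800000/(1 + 45.47059·e^(−0.011t)) → 1 + 45.47059·e^(−0.011t) = 1.82308
e^(−0.011t) = 0.018101 → t = ln(55.24464)/0.011 = 4.01177/0.011

t ≈ 364.71 years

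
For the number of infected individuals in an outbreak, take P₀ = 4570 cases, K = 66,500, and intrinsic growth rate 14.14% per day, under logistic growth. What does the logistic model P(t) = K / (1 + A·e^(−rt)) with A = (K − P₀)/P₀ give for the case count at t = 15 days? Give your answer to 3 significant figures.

≈ 25,300 cases

A = (66500 − 4570)/4570 = 13.55142
P(15) = 66500 / (1 + 13.55142·e^(−0.1414·15)) = 66500 / (1 + 13.55142·0.119912)
= 66500 / 2.62497 ≈ 25333.59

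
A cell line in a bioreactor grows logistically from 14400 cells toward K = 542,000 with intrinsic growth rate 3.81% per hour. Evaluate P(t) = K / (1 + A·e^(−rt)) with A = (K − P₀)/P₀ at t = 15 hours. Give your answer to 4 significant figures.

A = (542000 − 14400)/14400 = 36.63889
P(15) = 542000 / (1 + 36.63889·e^(−0.0381·15)) = 542000 / (1 + 36.63889·0.564678)
= 542000 / 21.68917 ≈ 24989.43

≈ 24,990 cells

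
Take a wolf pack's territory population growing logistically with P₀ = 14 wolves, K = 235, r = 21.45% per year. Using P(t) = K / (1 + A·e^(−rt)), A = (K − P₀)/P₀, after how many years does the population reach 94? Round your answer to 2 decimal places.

t ≈ 10.97 years

A = (235 − 14)/14 = 15.78571
94 = 235/(1 + 15.78571·e^(−0.2145t)) → 1 + 15.78571·e^(−0.2145t) = 2.5
e^(−0.2145t) = 0.095023 → t = ln(10.52381)/0.2145 = 2.35364/0.2145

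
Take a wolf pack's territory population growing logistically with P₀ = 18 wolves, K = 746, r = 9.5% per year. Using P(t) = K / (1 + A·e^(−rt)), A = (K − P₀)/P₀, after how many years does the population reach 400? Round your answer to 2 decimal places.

A = (746 − 18)/18 = 40.44444
400 = 746/(1 + 40.44444·e^(−0.095t)) → 1 + 40.44444·e^(−0.095t) = 1.865
e^(−0.095t) = 0.021387 → t = ln(46.75658)/0.095 = 3.84496/0.095

t ≈ 40.47 years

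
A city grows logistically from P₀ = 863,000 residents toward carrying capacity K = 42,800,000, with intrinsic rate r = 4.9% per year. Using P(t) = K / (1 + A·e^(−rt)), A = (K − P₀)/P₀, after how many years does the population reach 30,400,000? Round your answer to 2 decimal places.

A = (42800000 − 863000)/863000 = 48.59444
30400000 = 42800000/(1 + 48.59444·e^(−0.049t)) → 1 + 48.59444·e^(−0.049t) = 1.40789
e^(−0.049t) = 0.008394 → t = ln(119.13475)/0.049 = 4.78026/0.049

t ≈ 97.56 years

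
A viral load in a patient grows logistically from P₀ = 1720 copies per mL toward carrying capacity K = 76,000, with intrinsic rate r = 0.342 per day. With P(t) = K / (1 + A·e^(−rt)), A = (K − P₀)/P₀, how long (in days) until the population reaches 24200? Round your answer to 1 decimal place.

t ≈ 8.8 days

A = (76000 − 1720)/1720 = 43.18605
24200 = 76000/(1 + 43.18605·e^(−0.342t)) → 1 + 43.18605·e^(−0.342t) = 3.1405
e^(−0.342t) = 0.049565 → t = ln(20.17572)/0.342 = 3.00448/0.342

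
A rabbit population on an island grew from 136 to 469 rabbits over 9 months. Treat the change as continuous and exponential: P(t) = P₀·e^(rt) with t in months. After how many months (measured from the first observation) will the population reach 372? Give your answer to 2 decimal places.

t ≈ 7.32 months

r = ln(469/136) / 9 ≈ 0.13755 per month
t = ln(372/136) / r = 1.00624 / 0.13755 ≈ 7.315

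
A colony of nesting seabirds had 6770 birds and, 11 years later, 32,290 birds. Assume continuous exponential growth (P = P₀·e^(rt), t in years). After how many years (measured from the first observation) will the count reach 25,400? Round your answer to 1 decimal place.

t ≈ 9.3 years

r = ln(32290/6770) / 11 ≈ 0.142023 per year
t = ln(25400/6770) / r = 1.32225 / 0.142023 ≈ 9.31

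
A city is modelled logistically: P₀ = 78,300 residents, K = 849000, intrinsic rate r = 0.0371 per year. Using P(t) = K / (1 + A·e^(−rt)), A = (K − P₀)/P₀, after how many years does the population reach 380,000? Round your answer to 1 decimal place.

t ≈ 56.0 years

A = (849000 − 78300)/78300 = 9.84291
380000 = 849000/(1 + 9.84291·e^(−0.0371t)) → 1 + 9.84291·e^(−0.0371t) = 2.23421
e^(−0.0371t) = 0.125391 → t = ln(7.97507)/0.0371 = 2.07632/0.0371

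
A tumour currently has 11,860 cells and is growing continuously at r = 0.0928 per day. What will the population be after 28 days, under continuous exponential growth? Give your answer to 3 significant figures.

P(28) = 11860 · e^(0.0928·28) = 11860 · e^(2.5984)
= 11860 · 13.44221 ≈ 159424.65

≈ 159,000 cells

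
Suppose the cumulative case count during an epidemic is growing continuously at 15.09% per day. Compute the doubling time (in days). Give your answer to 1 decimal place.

doubling time ≈ 4.6 days

doubling time = ln(2) / |r| = 0.69315 / 0.1509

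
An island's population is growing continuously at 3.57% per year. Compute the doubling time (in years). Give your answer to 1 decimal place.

doubling time = ln(2) / |r| = 0.69315 / 0.0357

doubling time ≈ 19.4 years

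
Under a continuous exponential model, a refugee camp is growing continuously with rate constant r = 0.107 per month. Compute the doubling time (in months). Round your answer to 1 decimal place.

doubling time = ln(2) / |r| = 0.69315 / 0.107

doubling time ≈ 6.5 months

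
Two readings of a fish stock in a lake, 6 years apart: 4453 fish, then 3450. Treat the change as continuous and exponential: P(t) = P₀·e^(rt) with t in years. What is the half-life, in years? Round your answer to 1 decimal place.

half-life ≈ 16.3 years

r = ln(3450/4453) / 6 = ln(0.77476) / 6 ≈ -0.042534 per year
half-life = ln 2 / |r| = 0.69315 / 0.042534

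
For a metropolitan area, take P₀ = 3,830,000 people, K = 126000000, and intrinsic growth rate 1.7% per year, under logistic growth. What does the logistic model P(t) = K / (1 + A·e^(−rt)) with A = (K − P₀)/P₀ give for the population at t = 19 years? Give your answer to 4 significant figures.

A = (126000000 − 3830000)/3830000 = 31.89817
P(19) = 126000000 / (1 + 31.89817·e^(−0.017·19)) = 126000000 / (1 + 31.89817·0.723974)
= 126000000 / 24.09344 ≈ 5229638.67

≈ 5,230,000 people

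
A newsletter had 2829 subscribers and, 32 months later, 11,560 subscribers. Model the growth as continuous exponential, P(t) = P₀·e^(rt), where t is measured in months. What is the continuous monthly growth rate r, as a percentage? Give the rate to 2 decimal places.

11560 = 2829 · e^(r·32)
e^(32r) = 11560/2829 = 4.08625
r = ln(4.08625) / 32 = 1.40763 / 32

r ≈ 4.40% per month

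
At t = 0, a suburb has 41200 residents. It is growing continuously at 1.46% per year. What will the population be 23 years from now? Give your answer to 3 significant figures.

≈ 57,600 residents

P(23) = 41200 · e^(0.0146·23) = 41200 · e^(0.3358)
= 41200 · 1.39906 ≈ 57641.24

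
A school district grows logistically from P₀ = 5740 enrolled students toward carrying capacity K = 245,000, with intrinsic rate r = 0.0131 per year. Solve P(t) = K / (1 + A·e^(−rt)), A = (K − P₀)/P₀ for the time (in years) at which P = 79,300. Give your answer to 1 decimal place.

A = (245000 − 5740)/5740 = 41.68293
79300 = 245000/(1 + 41.68293·e^(−0.0131t)) → 1 + 41.68293·e^(−0.0131t) = 3.08953
e^(−0.0131t) = 0.050129 → t = ln(19.94844)/0.0131 = 2.99315/0.0131

t ≈ 228.5 years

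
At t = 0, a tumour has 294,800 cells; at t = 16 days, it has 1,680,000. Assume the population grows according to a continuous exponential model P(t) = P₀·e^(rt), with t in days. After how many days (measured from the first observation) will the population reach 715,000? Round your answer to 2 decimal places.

t ≈ 8.15 days

r = ln(1680000/294800) / 16 ≈ 0.108766 per day
t = ln(715000/294800) / r = 0.88599 / 0.108766 ≈ 8.146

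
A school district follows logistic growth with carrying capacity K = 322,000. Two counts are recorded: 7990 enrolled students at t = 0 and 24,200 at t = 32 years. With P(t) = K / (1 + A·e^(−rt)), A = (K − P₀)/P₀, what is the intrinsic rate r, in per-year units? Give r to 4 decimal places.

A = (322000 − 7990)/7990 = 39.30038
24200 = 322000/(1 + 39.30038·e^(−r·32)) → e^(−32r) = (13.30579 − 1)/39.30038 = 0.313121
r = −ln(0.313121)/32 = 1.16116/32

r ≈ 0.0363 per year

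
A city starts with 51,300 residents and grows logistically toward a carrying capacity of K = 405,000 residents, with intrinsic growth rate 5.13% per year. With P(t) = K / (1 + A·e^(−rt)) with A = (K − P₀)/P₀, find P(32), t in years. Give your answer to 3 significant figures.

≈ 173,000 residents

A = (405000 − 51300)/51300 = 6.89474
P(32) = 405000 / (1 + 6.89474·e^(−0.0513·32)) = 405000 / (1 + 6.89474·0.19367)
= 405000 / 2.3353 ≈ 173425.02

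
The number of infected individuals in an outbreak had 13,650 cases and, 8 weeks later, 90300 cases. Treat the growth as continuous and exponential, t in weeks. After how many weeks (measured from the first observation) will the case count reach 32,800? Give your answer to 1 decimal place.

t ≈ 3.7 weeks

r = ln(90300/13650) / 8 ≈ 0.236175 per week
t = ln(32800/13650) / r = 0.87669 / 0.236175 ≈ 3.712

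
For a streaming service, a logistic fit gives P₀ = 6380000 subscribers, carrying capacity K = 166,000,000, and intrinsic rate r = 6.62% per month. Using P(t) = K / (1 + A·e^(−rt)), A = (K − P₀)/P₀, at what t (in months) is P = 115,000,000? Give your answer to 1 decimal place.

A = (166000000 − 6380000)/6380000 = 25.01881
115000000 = 166000000/(1 + 25.01881·e^(−0.0662t)) → 1 + 25.01881·e^(−0.0662t) = 1.44348
e^(−0.0662t) = 0.017726 → t = ln(56.41496)/0.0662 = 4.03273/0.0662

t ≈ 60.9 months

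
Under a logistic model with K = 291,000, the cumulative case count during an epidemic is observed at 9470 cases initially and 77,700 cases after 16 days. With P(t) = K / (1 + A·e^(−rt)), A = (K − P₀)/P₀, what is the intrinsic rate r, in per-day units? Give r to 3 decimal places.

r ≈ 0.149 per day

A = (291000 − 9470)/9470 = 29.72862
77700 = 291000/(1 + 29.72862·e^(−r·16)) → e^(−16r) = (3.74517 − 1)/29.72862 = 0.092341
r = −ln(0.092341)/16 = 2.38227/16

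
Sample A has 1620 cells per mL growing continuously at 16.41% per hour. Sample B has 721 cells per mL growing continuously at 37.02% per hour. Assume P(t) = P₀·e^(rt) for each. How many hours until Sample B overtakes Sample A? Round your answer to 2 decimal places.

t ≈ 3.93 hours

1620·e^(0.1641t) = 721·e^(0.3702t)
1620/721 = e^((0.3702 − 0.1641)t) → ln(2.24688) = 0.2061·t
t = 0.80954 / 0.2061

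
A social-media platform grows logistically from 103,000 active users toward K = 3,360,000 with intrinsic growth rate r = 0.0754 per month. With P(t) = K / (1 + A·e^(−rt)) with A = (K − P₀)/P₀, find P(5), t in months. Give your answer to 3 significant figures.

A = (3360000 − 103000)/103000 = 31.62136
P(5) = 3360000 / (1 + 31.62136·e^(−0.0754·5)) = 3360000 / (1 + 31.62136·0.685916)
= 3360000 / 22.6896 ≈ 148085.48

≈ 148,000 active users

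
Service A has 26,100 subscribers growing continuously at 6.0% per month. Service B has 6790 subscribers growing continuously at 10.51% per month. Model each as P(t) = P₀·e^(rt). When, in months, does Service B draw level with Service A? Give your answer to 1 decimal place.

t ≈ 29.9 months

26100·e^(0.06t) = 6790·e^(0.1051t)
26100/6790 = e^((0.1051 − 0.06)t) → ln(3.84389) = 0.0451·t
t = 1.34648 / 0.0451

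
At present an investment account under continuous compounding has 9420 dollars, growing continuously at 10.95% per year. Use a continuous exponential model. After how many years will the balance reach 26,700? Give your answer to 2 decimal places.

26700 = 9420 · e^(0.1095·t)
t = ln(26700/9420) / 0.1095 = ln(2.83439) / 0.1095 = 1.04183 / 0.1095

t ≈ 9.51 years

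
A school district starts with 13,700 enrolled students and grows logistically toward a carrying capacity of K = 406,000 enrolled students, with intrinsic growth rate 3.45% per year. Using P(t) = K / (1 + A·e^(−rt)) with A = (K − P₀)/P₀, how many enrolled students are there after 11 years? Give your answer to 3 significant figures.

A = (406000 − 13700)/13700 = 28.63504
P(11) = 406000 / (1 + 28.63504·e^(−0.0345·11)) = 406000 / (1 + 28.63504·0.684203)
= 406000 / 20.59219 ≈ 19716.21

≈ 19,700 enrolled students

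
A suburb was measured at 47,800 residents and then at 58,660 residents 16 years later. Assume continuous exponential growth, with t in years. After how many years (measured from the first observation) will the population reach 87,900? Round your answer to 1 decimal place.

r = ln(58660/47800) / 16 ≈ 0.012796 per year
t = ln(87900/47800) / r = 0.60917 / 0.012796 ≈ 47.607

t ≈ 47.6 years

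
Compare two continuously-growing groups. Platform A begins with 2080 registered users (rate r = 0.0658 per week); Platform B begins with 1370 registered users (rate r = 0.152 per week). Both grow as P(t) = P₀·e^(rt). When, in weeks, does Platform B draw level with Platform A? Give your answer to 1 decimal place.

2080·e^(0.0658t) = 1370·e^(0.152t)
2080/1370 = e^((0.152 − 0.0658)t) → ln(1.51825) = 0.0862·t
t = 0.41756 / 0.0862

t ≈ 4.8 weeks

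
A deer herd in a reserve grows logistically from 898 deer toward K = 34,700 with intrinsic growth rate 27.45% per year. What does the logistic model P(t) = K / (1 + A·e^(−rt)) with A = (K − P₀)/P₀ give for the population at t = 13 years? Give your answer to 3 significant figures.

A = (34700 − 898)/898 = 37.64143
P(13) = 34700 / (1 + 37.64143·e^(−0.2745·13)) = 34700 / (1 + 37.64143·0.028198)
= 34700 / 2.06142 ≈ 16833.08

≈ 16,800 deer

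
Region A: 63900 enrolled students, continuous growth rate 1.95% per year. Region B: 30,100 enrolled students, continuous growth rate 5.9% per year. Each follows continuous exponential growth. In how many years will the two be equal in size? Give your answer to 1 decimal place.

t ≈ 19.1 years

63900·e^(0.0195t) = 30100·e^(0.059t)
63900/30100 = e^((0.059 − 0.0195)t) → ln(2.12292) = 0.0395·t
t = 0.75279 / 0.0395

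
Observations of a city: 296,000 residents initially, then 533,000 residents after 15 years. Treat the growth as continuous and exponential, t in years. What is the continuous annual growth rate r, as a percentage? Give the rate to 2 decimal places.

r ≈ 3.92% per year

533000 = 296000 · e^(r·15)
e^(15r) = 533000/296000 = 1.80068
r = ln(1.80068) / 15 = 0.58816 / 15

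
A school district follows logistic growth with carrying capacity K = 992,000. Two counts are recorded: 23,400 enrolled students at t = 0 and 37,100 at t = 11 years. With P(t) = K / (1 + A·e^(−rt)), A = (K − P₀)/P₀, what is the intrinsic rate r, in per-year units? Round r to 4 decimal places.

r ≈ 0.0432 per year

A = (992000 − 23400)/23400 = 41.39316
37100 = 992000/(1 + 41.39316·e^(−r·11)) → e^(−11r) = (26.73854 − 1)/41.39316 = 0.621807
r = −ln(0.621807)/11 = 0.47513/11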